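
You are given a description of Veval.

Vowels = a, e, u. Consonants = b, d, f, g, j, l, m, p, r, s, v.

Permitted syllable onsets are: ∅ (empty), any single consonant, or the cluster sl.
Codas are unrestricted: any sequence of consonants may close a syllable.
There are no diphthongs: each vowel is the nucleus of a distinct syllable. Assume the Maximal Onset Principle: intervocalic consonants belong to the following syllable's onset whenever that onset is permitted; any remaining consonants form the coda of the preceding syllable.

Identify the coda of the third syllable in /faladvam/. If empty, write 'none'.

m

The vowels are a, a, a — 3 nuclei, so 3 syllables.
/a…a/ gap (V1→V2): /l/ → onset of the next syllable (single consonants are always licit onsets).
/a…a/ gap (V2→V3): /dv/ splits as /d/ + /v/ (/v/ is the longest suffix that is a licit onset).
Result: fa.lad.vam.
Syllable 3 is /vam/: onset /v/, nucleus /a/, coda /m/.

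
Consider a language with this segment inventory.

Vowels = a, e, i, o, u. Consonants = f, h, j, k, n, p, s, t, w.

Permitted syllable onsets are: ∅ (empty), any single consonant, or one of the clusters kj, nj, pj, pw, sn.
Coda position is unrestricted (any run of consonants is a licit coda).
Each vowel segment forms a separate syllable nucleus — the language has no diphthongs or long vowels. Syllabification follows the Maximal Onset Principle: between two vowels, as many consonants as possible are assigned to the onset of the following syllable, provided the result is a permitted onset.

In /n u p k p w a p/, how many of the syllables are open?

0

Nuclei (vowels): u, a → 2 syllables.
Between /u/ (V1) and /a/ (V2): cluster /pkpw/ — the longest permitted-onset suffix is /pw/; onset = /pw/, preceding coda = /pk/.
Syllabification: nupk.pwap.
Classifying each syllable: /nupk/ (closed), /pwap/ (closed).
Open syllables: 0.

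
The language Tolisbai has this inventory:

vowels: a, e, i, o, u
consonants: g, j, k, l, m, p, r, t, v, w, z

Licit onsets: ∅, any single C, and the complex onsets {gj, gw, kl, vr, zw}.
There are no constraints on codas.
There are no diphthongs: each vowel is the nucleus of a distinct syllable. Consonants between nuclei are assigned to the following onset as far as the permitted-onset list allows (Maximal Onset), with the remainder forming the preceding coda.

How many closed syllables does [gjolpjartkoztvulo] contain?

3

Nuclei (vowels): o, a, o, u, o → 5 syllables.
σ1/σ2 boundary: /lpj/; trying suffixes from longest down, /j/ is the first permitted one, so coda /lp/ | onset /j/.
σ2/σ3 boundary: cluster /rtk/ — the longest permitted-onset suffix is /k/; onset = /k/, preceding coda = /rt/.
σ3/σ4 boundary: /ztv/; trying suffixes from longest down, /v/ is the first permitted one, so coda /zt/ | onset /v/.
σ4/σ5 boundary: /l/ → onset of the next syllable (single consonants are always licit onsets).
Result: gjolp.jart.kozt.vu.lo.
Classifying each syllable: /gjolp/ (closed), /jart/ (closed), /kozt/ (closed), /vu/ (open), /lo/ (open).
Closed syllables: 3.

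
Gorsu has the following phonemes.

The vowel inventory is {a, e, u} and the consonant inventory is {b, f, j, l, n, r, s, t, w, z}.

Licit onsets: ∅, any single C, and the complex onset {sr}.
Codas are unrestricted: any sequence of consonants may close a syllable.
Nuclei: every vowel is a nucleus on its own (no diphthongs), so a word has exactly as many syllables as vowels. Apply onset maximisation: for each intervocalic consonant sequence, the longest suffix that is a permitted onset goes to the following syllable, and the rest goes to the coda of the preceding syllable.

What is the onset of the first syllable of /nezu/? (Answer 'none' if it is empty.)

Nuclei (vowels): e, u → 2 syllables.
Between /e/ (V1) and /u/ (V2): /z/ → onset of the next syllable (single consonants are always licit onsets).
Syllabification: ne.zu.
Syllable 1 is /ne/: onset /n/, nucleus /e/, coda ∅.

n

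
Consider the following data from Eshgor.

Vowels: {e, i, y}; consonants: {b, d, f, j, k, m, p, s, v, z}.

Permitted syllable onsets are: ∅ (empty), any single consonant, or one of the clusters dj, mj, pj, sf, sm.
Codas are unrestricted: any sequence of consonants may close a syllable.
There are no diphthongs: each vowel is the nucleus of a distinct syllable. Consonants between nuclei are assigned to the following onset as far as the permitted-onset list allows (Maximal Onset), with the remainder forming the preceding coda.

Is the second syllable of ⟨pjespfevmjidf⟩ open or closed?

closed

Vowels present: e, e, i; each is a nucleus, giving 3 syllables.
Between /e/ (V1) and /e/ (V2): /spf/ splits as /sp/ + /f/ (/f/ is the longest suffix that is a licit onset).
Between /e/ (V2) and /i/ (V3): /vmj/ — longest licit onset from the right is /mj/, leaving /v/ as coda.
Syllabification: pjesp.fev.mjidf.
Syllable 2 is /fev/ with coda /v/, so it is closed.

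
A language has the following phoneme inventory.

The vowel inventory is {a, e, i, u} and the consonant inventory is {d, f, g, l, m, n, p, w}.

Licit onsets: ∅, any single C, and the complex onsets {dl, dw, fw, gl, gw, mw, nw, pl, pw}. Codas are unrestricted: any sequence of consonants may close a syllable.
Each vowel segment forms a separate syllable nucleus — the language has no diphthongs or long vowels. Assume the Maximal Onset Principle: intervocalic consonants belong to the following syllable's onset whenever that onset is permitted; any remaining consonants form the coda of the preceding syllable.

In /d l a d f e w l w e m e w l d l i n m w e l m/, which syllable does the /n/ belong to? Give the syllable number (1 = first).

5

The vowels are a, e, e, e, i, e — 6 nuclei, so 6 syllables.
σ1/σ2 boundary: /df/ — longest licit onset from the right is /f/, leaving /d/ as coda.
σ2/σ3 boundary: /wlw/; trying suffixes from longest down, /w/ is the first permitted one, so coda /wl/ | onset /w/.
σ3/σ4 boundary: just /m/ — single C goes to the following onset.
σ4/σ5 boundary: cluster /wldl/ — the longest permitted-onset suffix is /dl/; onset = /dl/, preceding coda = /wl/.
σ5/σ6 boundary: /nmw/ — longest licit onset from the right is /mw/, leaving /n/ as coda.
Putting it together: dlad.fewl.we.mewl.dlin.mwelm.
The /n/ is in the coda of syllable 5 (/dlin/).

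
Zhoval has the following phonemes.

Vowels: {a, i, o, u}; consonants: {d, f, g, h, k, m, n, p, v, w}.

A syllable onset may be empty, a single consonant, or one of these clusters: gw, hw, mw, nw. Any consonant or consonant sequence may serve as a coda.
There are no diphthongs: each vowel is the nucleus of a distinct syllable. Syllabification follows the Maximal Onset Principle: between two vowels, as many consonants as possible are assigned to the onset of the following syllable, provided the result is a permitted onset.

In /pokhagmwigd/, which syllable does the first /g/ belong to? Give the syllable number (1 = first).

The vowels are o, a, i — 3 nuclei, so 3 syllables.
V1 /o/ – V2 /a/: /kh/ splits as /k/ + /h/ (/h/ is the longest suffix that is a licit onset).
V2 /a/ – V3 /i/: /gmw/ splits as /g/ + /mw/ (/mw/ is the longest suffix that is a licit onset).
Result: pok.hag.mwigd.
The first /g/ is in the coda of syllable 2 (/hag/).

2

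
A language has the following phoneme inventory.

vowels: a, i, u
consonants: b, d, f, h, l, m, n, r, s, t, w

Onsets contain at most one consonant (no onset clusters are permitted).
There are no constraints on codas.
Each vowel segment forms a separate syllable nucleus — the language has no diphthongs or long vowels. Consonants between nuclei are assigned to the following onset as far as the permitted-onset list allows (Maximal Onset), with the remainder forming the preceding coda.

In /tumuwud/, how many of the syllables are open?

The vowels are u, u, u — 3 nuclei, so 3 syllables.
σ1/σ2 boundary: just /m/ — single C goes to the following onset.
σ2/σ3 boundary: just /w/ — single C goes to the following onset.
Syllabification: tu.mu.wud.
Classifying each syllable: /tu/ (open), /mu/ (open), /wud/ (closed).
Open syllables: 2.

2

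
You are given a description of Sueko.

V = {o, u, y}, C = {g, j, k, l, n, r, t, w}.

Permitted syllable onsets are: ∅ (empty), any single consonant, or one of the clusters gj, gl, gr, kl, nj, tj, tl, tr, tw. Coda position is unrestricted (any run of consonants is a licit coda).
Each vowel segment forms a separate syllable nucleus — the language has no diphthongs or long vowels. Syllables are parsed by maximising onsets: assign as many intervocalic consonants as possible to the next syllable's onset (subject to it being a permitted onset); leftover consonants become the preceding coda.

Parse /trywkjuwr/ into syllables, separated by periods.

trywk.juwr

The vowels are y, u — 2 nuclei, so 2 syllables.
Between /y/ (V1) and /u/ (V2): /wkj/; trying suffixes from longest down, /j/ is the first permitted one, so coda /wk/ | onset /j/.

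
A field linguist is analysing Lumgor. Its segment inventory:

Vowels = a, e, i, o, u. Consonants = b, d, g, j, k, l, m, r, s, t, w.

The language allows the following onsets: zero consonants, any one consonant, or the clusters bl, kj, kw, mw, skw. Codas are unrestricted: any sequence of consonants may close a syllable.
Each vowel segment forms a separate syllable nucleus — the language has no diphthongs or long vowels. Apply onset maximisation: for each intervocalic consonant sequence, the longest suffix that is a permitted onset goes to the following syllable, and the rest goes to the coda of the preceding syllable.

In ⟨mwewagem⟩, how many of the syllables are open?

The vowels are e, a, e — 3 nuclei, so 3 syllables.
Between /e/ (V1) and /a/ (V2): /w/ → onset of the next syllable (single consonants are always licit onsets).
Between /a/ (V2) and /e/ (V3): just /g/ — single C goes to the following onset.
Result: mwe.wa.gem.
Classifying each syllable: /mwe/ (open), /wa/ (open), /gem/ (closed).
Open syllables: 2.

2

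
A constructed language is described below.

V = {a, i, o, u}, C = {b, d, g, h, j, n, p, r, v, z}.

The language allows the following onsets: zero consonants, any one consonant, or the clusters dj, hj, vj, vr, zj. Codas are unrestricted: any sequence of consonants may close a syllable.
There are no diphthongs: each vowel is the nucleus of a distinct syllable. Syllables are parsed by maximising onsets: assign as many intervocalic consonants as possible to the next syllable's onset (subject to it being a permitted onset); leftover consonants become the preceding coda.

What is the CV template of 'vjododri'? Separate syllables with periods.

The vowels are o, o, i — 3 nuclei, so 3 syllables.
Between /o/ (V1) and /o/ (V2): /d/ is a single consonant, so it becomes the next onset.
Between /o/ (V2) and /i/ (V3): cluster /dr/ — the longest permitted-onset suffix is /r/; onset = /r/, preceding coda = /d/.
Putting it together: vjo.dod.ri.
Mapping each syllable to C/V: /vjo/ → CCV, /dod/ → CVC, /ri/ → CV.

CCV.CVC.CV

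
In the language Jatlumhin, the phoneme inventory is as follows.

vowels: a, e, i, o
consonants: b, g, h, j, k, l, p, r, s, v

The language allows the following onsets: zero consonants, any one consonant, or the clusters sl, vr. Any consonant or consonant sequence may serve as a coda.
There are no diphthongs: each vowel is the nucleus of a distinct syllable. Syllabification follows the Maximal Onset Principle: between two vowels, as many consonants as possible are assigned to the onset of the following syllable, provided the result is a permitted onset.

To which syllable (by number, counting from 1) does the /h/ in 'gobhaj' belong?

2

Vowels present: o, a; each is a nucleus, giving 2 syllables.
V1 /o/ – V2 /a/: /bh/ — longest licit onset from the right is /h/, leaving /b/ as coda.
Result: gob.haj.
The /h/ is in the onset of syllable 2 (/haj/).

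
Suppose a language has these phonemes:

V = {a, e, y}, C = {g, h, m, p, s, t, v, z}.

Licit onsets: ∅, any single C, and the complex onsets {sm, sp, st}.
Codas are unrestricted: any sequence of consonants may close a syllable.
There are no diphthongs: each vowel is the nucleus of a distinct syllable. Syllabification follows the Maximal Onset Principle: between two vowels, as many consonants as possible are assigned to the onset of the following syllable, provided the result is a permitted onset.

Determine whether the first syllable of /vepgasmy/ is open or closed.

closed

Vowels present: e, a, y; each is a nucleus, giving 3 syllables.
/e…a/ gap (V1→V2): /pg/; trying suffixes from longest down, /g/ is the first permitted one, so coda /p/ | onset /g/.
/a…y/ gap (V2→V3): cluster /sm/ — /sm/ is itself a permitted onset, so the whole cluster goes right; preceding coda = ∅.
So the parse is vep.ga.smy.
Syllable 1 is /vep/ with coda /p/, so it is closed.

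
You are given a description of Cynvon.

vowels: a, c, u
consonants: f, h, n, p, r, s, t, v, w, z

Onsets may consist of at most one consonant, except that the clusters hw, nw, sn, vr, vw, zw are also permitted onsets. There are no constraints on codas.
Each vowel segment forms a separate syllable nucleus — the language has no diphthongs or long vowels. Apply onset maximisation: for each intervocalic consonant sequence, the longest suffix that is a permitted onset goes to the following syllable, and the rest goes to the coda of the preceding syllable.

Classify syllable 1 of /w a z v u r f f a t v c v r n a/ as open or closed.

The vowels are a, u, a, c, a — 5 nuclei, so 5 syllables.
V1 /a/ – V2 /u/: /zv/; trying suffixes from longest down, /v/ is the first permitted one, so coda /z/ | onset /v/.
V2 /u/ – V3 /a/: /rff/; trying suffixes from longest down, /f/ is the first permitted one, so coda /rf/ | onset /f/.
V3 /a/ – V4 /c/: /tv/; trying suffixes from longest down, /v/ is the first permitted one, so coda /t/ | onset /v/.
V4 /c/ – V5 /a/: /vrn/ — longest licit onset from the right is /n/, leaving /vr/ as coda.
Syllabification: waz.vurf.fat.vcvr.na.
Syllable 1 is /waz/ with coda /z/, so it is closed.

closed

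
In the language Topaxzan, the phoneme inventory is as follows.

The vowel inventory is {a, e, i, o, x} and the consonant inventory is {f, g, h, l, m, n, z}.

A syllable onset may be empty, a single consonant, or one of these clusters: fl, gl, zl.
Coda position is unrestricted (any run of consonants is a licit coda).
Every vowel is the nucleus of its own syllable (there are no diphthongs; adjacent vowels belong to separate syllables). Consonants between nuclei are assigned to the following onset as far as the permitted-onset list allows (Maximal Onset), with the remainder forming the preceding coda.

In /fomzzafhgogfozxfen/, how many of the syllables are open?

2

Vowels present: o, a, o, o, x, e; each is a nucleus, giving 6 syllables.
Between /o/ (V1) and /a/ (V2): /mzz/ — longest licit onset from the right is /z/, leaving /mz/ as coda.
Between /a/ (V2) and /o/ (V3): cluster /fhg/ — the longest permitted-onset suffix is /g/; onset = /g/, preceding coda = /fh/.
Between /o/ (V3) and /o/ (V4): /gf/ — longest licit onset from the right is /f/, leaving /g/ as coda.
Between /o/ (V4) and /x/ (V5): /z/ is a single consonant, so it becomes the next onset.
Between /x/ (V5) and /e/ (V6): /f/ → onset of the next syllable (single consonants are always licit onsets).
Result: fomz.zafh.gog.fo.zx.fen.
Classifying each syllable: /fomz/ (closed), /zafh/ (closed), /gog/ (closed), /fo/ (open), /zx/ (open), /fen/ (closed).
Open syllables: 2.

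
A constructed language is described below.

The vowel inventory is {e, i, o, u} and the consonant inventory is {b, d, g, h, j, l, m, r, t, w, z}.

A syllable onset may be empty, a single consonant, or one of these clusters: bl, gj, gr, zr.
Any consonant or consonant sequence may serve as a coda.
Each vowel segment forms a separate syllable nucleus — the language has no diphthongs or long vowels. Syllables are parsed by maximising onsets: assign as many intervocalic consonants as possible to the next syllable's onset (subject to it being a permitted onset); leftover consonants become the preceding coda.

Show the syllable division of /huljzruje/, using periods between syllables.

hulj.zru.je

Vowels present: u, u, e; each is a nucleus, giving 3 syllables.
Between /u/ (V1) and /u/ (V2): cluster /ljzr/ — the longest permitted-onset suffix is /zr/; onset = /zr/, preceding coda = /lj/.
Between /u/ (V2) and /e/ (V3): /j/ is a single consonant, so it becomes the next onset.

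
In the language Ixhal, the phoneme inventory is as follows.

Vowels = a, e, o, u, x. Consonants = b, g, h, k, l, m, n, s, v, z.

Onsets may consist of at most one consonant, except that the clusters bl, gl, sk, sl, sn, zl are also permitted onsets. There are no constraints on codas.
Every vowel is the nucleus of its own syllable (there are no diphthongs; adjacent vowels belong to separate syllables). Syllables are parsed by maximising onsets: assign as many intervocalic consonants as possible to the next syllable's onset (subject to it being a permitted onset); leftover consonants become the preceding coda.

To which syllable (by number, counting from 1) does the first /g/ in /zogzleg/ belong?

1

Vowels present: o, e; each is a nucleus, giving 2 syllables.
V1 /o/ – V2 /e/: /gzl/ — longest licit onset from the right is /zl/, leaving /g/ as coda.
Putting it together: zog.zleg.
The first /g/ is in the coda of syllable 1 (/zog/).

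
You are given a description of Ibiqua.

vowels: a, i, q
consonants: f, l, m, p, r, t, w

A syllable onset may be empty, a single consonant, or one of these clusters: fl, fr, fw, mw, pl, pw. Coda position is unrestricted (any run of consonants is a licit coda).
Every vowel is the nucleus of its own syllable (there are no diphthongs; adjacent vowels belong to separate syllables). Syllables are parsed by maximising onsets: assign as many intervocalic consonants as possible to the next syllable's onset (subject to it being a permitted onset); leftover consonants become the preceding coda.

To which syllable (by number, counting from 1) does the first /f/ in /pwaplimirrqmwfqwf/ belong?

The vowels are a, i, i, q, q — 5 nuclei, so 5 syllables.
Between /a/ (V1) and /i/ (V2): /pl/ — entire cluster is a permitted onset → onset /pl/, coda ∅.
Between /i/ (V2) and /i/ (V3): /m/ is a single consonant, so it becomes the next onset.
Between /i/ (V3) and /q/ (V4): cluster /rr/ — the longest permitted-onset suffix is /r/; onset = /r/, preceding coda = /r/.
Between /q/ (V4) and /q/ (V5): /mwf/ — longest licit onset from the right is /f/, leaving /mw/ as coda.
So the parse is pwa.pli.mir.rqmw.fqwf.
The first /f/ is in the onset of syllable 5 (/fqwf/).

5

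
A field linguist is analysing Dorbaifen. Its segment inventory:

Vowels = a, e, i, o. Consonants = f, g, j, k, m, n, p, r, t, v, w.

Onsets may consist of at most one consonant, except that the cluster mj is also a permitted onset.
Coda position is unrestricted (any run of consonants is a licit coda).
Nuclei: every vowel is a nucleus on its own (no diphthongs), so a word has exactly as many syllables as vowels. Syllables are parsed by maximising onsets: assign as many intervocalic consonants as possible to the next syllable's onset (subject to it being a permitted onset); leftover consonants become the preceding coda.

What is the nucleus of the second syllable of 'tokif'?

i

The vowels are o, i — 2 nuclei, so 2 syllables.
The second nucleus (vowel 2 from the left) is /i/.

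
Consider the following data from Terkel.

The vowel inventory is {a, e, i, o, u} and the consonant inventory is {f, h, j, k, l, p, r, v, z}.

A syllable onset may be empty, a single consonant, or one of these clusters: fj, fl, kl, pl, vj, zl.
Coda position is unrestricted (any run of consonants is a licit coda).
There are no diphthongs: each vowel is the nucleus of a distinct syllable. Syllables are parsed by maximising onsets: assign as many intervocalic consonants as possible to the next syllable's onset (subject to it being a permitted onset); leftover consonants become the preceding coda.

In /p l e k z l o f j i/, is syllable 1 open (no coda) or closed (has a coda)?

Vowels present: e, o, i; each is a nucleus, giving 3 syllables.
Between /e/ (V1) and /o/ (V2): /kzl/; trying suffixes from longest down, /zl/ is the first permitted one, so coda /k/ | onset /zl/.
Between /o/ (V2) and /i/ (V3): cluster /fj/ — /fj/ is itself a permitted onset, so the whole cluster goes right; preceding coda = ∅.
Result: plek.zlo.fji.
Syllable 1 is /plek/ with coda /k/, so it is closed.

closed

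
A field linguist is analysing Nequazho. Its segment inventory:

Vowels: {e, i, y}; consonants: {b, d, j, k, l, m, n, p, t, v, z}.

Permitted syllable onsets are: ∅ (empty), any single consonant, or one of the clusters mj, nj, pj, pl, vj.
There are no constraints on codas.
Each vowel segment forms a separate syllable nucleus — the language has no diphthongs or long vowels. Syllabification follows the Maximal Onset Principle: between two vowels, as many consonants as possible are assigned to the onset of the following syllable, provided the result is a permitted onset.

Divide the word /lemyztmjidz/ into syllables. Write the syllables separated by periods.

le.myzt.mjidz

Vowels present: e, y, i; each is a nucleus, giving 3 syllables.
Between /e/ (V1) and /y/ (V2): /m/ is a single consonant, so it becomes the next onset.
Between /y/ (V2) and /i/ (V3): /ztmj/ splits as /zt/ + /mj/ (/mj/ is the longest suffix that is a licit onset).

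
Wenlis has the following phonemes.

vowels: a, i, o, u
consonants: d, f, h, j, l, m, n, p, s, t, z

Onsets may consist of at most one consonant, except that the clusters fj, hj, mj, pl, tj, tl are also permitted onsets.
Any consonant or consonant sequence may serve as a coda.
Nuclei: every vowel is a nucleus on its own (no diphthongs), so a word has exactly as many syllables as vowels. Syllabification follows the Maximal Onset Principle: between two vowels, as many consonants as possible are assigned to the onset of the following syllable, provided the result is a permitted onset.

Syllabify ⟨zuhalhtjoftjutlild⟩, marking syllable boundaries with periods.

The vowels are u, a, o, u, i — 5 nuclei, so 5 syllables.
σ1/σ2 boundary: /h/ → onset of the next syllable (single consonants are always licit onsets).
σ2/σ3 boundary: /lhtj/ splits as /lh/ + /tj/ (/tj/ is the longest suffix that is a licit onset).
σ3/σ4 boundary: /ftj/; trying suffixes from longest down, /tj/ is the first permitted one, so coda /f/ | onset /tj/.
σ4/σ5 boundary: /tl/ is a licit onset in full, so it all attaches to the next syllable.

zu.halh.tjof.tju.tlild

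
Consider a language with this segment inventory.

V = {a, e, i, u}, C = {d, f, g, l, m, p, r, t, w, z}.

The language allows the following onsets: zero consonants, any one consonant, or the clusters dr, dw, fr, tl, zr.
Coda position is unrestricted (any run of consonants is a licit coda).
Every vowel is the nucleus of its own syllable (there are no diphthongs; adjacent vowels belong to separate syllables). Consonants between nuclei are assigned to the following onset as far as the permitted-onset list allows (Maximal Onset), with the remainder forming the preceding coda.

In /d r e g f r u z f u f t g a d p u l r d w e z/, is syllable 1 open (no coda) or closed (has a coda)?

Nuclei (vowels): e, u, u, a, u, e → 6 syllables.
σ1/σ2 boundary: /gfr/ — longest licit onset from the right is /fr/, leaving /g/ as coda.
σ2/σ3 boundary: /zf/; trying suffixes from longest down, /f/ is the first permitted one, so coda /z/ | onset /f/.
σ3/σ4 boundary: /ftg/; trying suffixes from longest down, /g/ is the first permitted one, so coda /ft/ | onset /g/.
σ4/σ5 boundary: cluster /dp/ — the longest permitted-onset suffix is /p/; onset = /p/, preceding coda = /d/.
σ5/σ6 boundary: /lrdw/; trying suffixes from longest down, /dw/ is the first permitted one, so coda /lr/ | onset /dw/.
Result: dreg.fruz.fuft.gad.pulr.dwez.
Syllable 1 is /dreg/ with coda /g/, so it is closed.

closed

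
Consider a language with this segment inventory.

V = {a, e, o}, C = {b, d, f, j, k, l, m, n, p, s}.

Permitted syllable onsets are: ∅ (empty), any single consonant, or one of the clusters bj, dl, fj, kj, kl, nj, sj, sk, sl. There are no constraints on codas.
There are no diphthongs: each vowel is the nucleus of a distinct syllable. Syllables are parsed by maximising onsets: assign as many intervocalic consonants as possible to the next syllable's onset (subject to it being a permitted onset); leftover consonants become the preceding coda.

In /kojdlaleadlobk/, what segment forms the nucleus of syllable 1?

The vowels are o, a, e, a, o — 5 nuclei, so 5 syllables.
The first nucleus (vowel 1 from the left) is /o/.

o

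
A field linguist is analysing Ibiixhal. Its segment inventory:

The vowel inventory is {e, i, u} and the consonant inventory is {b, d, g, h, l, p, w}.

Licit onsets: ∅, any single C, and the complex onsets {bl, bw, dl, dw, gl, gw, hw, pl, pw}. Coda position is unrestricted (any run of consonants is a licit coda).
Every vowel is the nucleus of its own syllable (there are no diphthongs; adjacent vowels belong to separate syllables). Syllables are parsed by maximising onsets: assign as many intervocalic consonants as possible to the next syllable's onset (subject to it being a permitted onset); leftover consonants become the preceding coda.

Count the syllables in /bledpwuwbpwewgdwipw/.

4

Vowels present: e, u, e, i; each is a nucleus, giving 4 syllables.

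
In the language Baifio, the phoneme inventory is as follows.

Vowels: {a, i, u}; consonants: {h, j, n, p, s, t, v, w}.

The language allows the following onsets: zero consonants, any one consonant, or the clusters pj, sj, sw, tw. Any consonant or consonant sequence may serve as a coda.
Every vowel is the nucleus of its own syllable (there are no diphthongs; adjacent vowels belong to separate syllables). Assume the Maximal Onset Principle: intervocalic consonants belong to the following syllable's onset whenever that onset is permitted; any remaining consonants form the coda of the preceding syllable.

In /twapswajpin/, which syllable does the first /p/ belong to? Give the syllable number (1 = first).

Nuclei (vowels): a, a, i → 3 syllables.
V1 /a/ – V2 /a/: /psw/; trying suffixes from longest down, /sw/ is the first permitted one, so coda /p/ | onset /sw/.
V2 /a/ – V3 /i/: /jp/ splits as /j/ + /p/ (/p/ is the longest suffix that is a licit onset).
Result: twap.swaj.pin.
The first /p/ is in the coda of syllable 1 (/twap/).

1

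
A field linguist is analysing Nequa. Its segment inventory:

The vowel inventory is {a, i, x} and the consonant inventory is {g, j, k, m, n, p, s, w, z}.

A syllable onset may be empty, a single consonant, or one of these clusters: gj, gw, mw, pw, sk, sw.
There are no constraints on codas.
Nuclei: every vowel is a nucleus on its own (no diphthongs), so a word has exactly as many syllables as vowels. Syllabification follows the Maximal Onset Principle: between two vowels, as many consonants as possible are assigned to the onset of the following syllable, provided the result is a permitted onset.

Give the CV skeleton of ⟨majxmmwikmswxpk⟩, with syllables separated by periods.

CV.CVC.CCVCC.CCVCC

Vowels present: a, x, i, x; each is a nucleus, giving 4 syllables.
σ1/σ2 boundary: /j/ → onset of the next syllable (single consonants are always licit onsets).
σ2/σ3 boundary: /mmw/ splits as /m/ + /mw/ (/mw/ is the longest suffix that is a licit onset).
σ3/σ4 boundary: /kmsw/ splits as /km/ + /sw/ (/sw/ is the longest suffix that is a licit onset).
Syllabification: ma.jxm.mwikm.swxpk.
Mapping each syllable to C/V: /ma/ → CV, /jxm/ → CVC, /mwikm/ → CCVCC, /swxpk/ → CCVCC.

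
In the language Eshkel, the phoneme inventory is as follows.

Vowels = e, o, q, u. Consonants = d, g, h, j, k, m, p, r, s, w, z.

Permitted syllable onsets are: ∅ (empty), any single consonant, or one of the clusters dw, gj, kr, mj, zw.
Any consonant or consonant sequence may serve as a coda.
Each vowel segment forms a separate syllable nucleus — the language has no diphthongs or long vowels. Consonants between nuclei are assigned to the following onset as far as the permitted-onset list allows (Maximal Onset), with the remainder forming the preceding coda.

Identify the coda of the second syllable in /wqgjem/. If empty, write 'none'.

m

The vowels are q, e — 2 nuclei, so 2 syllables.
Between /q/ (V1) and /e/ (V2): /gj/ is a licit onset in full, so it all attaches to the next syllable.
Syllabification: wq.gjem.
Syllable 2 is /gjem/: onset /gj/, nucleus /e/, coda /m/.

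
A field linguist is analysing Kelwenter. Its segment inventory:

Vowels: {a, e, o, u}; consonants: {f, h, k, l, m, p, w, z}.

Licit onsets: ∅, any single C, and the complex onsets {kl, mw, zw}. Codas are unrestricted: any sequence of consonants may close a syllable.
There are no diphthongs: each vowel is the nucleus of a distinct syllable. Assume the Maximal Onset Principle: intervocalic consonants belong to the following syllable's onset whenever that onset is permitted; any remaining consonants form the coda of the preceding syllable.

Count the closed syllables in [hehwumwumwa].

1

Nuclei (vowels): e, u, u, a → 4 syllables.
Between /e/ (V1) and /u/ (V2): /hw/ splits as /h/ + /w/ (/w/ is the longest suffix that is a licit onset).
Between /u/ (V2) and /u/ (V3): /mw/ — entire cluster is a permitted onset → onset /mw/, coda ∅.
Between /u/ (V3) and /a/ (V4): /mw/ is a licit onset in full, so it all attaches to the next syllable.
Result: heh.wu.mwu.mwa.
Classifying each syllable: /heh/ (closed), /wu/ (open), /mwu/ (open), /mwa/ (open).
Closed syllables: 1.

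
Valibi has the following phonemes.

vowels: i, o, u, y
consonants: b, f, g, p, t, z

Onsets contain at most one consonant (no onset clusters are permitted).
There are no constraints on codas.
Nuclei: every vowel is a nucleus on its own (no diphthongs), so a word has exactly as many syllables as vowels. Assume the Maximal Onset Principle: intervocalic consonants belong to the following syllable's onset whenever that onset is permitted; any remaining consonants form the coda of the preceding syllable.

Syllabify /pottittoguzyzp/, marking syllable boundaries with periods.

pot.tit.to.gu.zyzp

The vowels are o, i, o, u, y — 5 nuclei, so 5 syllables.
σ1/σ2 boundary: /tt/ — longest licit onset from the right is /t/, leaving /t/ as coda.
σ2/σ3 boundary: /tt/ — longest licit onset from the right is /t/, leaving /t/ as coda.
σ3/σ4 boundary: /g/ is a single consonant, so it becomes the next onset.
σ4/σ5 boundary: /z/ is a single consonant, so it becomes the next onset.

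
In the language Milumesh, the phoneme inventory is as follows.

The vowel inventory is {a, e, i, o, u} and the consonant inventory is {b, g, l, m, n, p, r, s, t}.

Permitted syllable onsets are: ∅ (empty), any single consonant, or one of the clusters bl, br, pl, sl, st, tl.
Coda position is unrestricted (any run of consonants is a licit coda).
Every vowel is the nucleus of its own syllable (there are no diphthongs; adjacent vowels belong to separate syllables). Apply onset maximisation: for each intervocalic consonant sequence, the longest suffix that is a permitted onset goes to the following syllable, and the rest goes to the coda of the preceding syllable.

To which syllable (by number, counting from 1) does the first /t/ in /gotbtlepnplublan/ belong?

1

Vowels present: o, e, u, a; each is a nucleus, giving 4 syllables.
/o…e/ gap (V1→V2): cluster /tbtl/ — the longest permitted-onset suffix is /tl/; onset = /tl/, preceding coda = /tb/.
/e…u/ gap (V2→V3): /pnpl/; trying suffixes from longest down, /pl/ is the first permitted one, so coda /pn/ | onset /pl/.
/u…a/ gap (V3→V4): /bl/ — entire cluster is a permitted onset → onset /bl/, coda ∅.
Putting it together: gotb.tlepn.plu.blan.
The first /t/ is in the coda of syllable 1 (/gotb/).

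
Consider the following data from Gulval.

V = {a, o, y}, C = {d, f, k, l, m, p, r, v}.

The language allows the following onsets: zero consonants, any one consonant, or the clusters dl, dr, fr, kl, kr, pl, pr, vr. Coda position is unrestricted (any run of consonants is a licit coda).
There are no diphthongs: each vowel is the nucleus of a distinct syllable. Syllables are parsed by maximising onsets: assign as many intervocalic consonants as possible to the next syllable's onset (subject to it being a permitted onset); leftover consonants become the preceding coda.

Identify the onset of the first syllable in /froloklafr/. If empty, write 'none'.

fr

Vowels present: o, o, a; each is a nucleus, giving 3 syllables.
Between /o/ (V1) and /o/ (V2): /l/ → onset of the next syllable (single consonants are always licit onsets).
Between /o/ (V2) and /a/ (V3): /kl/ is a licit onset in full, so it all attaches to the next syllable.
So the parse is fro.lo.klafr.
Syllable 1 is /fro/: onset /fr/, nucleus /o/, coda ∅.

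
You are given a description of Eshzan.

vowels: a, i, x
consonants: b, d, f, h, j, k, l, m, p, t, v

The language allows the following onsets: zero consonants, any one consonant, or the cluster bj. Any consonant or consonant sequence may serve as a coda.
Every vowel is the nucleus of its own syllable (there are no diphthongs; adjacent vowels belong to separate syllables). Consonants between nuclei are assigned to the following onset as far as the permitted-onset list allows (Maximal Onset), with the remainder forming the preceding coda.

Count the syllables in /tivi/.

Vowels present: i, i; each is a nucleus, giving 2 syllables.

2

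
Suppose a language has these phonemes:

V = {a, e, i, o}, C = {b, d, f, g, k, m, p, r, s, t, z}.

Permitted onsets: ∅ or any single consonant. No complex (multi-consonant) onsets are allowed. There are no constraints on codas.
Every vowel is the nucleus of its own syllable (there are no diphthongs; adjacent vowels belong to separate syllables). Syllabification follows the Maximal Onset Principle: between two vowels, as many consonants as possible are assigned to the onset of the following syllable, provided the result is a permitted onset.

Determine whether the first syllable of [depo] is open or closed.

Nuclei (vowels): e, o → 2 syllables.
V1 /e/ – V2 /o/: just /p/ — single C goes to the following onset.
Putting it together: de.po.
Syllable 1 is /de/; it ends in its nucleus with no coda, so it is open.

open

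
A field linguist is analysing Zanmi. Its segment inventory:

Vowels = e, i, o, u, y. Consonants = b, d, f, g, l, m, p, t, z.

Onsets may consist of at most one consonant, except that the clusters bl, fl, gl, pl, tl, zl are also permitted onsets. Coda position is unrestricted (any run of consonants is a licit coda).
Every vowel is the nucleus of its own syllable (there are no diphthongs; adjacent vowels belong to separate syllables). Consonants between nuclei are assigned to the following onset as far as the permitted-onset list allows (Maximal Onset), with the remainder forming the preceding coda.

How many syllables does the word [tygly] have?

2

The vowels are y, y — 2 nuclei, so 2 syllables.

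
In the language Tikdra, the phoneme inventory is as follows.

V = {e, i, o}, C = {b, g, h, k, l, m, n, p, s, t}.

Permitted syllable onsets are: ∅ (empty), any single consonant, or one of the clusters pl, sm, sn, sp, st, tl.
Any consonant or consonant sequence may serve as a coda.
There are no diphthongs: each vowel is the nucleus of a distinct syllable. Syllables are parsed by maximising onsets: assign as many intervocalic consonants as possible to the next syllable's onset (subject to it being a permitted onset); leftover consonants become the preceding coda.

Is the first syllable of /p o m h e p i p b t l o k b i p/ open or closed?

Nuclei (vowels): o, e, i, o, i → 5 syllables.
Between /o/ (V1) and /e/ (V2): /mh/; trying suffixes from longest down, /h/ is the first permitted one, so coda /m/ | onset /h/.
Between /e/ (V2) and /i/ (V3): just /p/ — single C goes to the following onset.
Between /i/ (V3) and /o/ (V4): /pbtl/ splits as /pb/ + /tl/ (/tl/ is the longest suffix that is a licit onset).
Between /o/ (V4) and /i/ (V5): /kb/ splits as /k/ + /b/ (/b/ is the longest suffix that is a licit onset).
Syllabification: pom.he.pipb.tlok.bip.
Syllable 1 is /pom/ with coda /m/, so it is closed.

closed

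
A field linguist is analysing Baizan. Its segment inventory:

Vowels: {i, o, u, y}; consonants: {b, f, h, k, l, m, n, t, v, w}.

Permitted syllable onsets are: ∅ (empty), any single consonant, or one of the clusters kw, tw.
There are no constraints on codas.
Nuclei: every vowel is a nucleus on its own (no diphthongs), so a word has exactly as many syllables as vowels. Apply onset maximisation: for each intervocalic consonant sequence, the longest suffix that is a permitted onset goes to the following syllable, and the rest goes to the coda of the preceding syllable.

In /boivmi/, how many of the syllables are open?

2

Vowels present: o, i, i; each is a nucleus, giving 3 syllables.
V1 /o/ – V2 /i/: no consonants, so the boundary falls immediately after /o/.
V2 /i/ – V3 /i/: /vm/ splits as /v/ + /m/ (/m/ is the longest suffix that is a licit onset).
Result: bo.iv.mi.
Classifying each syllable: /bo/ (open), /iv/ (closed), /mi/ (open).
Open syllables: 2.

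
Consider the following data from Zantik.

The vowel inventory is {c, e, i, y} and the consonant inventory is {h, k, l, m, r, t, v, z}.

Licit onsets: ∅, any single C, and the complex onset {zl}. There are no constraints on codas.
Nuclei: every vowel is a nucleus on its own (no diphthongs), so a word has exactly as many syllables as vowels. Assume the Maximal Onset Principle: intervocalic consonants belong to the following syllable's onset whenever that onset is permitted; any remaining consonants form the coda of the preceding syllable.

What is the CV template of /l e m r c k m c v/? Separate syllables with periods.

Nuclei (vowels): e, c, c → 3 syllables.
Between /e/ (V1) and /c/ (V2): /mr/; trying suffixes from longest down, /r/ is the first permitted one, so coda /m/ | onset /r/.
Between /c/ (V2) and /c/ (V3): /km/ — longest licit onset from the right is /m/, leaving /k/ as coda.
Putting it together: lem.rck.mcv.
Mapping each syllable to C/V: /lem/ → CVC, /rck/ → CVC, /mcv/ → CVC.

CVC.CVC.CVC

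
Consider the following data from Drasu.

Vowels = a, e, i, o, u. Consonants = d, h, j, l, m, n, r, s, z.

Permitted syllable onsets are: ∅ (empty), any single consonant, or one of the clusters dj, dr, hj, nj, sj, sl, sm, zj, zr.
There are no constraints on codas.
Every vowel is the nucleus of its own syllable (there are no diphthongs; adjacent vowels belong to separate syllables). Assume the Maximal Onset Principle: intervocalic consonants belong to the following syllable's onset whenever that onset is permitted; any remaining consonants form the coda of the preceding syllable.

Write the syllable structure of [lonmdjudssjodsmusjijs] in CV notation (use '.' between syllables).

CVCC.CCVCC.CCVC.CCV.CCVCC

Nuclei (vowels): o, u, o, u, i → 5 syllables.
σ1/σ2 boundary: /nmdj/; trying suffixes from longest down, /dj/ is the first permitted one, so coda /nm/ | onset /dj/.
σ2/σ3 boundary: cluster /dssj/ — the longest permitted-onset suffix is /sj/; onset = /sj/, preceding coda = /ds/.
σ3/σ4 boundary: cluster /dsm/ — the longest permitted-onset suffix is /sm/; onset = /sm/, preceding coda = /d/.
σ4/σ5 boundary: /sj/ is a licit onset in full, so it all attaches to the next syllable.
Syllabification: lonm.djuds.sjod.smu.sjijs.
Mapping each syllable to C/V: /lonm/ → CVCC, /djuds/ → CCVCC, /sjod/ → CCVC, /smu/ → CCV, /sjijs/ → CCVCC.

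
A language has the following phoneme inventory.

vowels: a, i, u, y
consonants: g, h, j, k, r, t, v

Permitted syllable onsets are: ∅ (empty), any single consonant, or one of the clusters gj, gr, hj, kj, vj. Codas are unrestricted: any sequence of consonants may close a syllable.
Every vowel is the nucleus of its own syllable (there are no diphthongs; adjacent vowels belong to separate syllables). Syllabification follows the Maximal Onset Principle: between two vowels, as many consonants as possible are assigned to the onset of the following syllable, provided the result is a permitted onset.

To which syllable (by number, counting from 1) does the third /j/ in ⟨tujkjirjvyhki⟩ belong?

2

Vowels present: u, i, y, i; each is a nucleus, giving 4 syllables.
/u…i/ gap (V1→V2): /jkj/; trying suffixes from longest down, /kj/ is the first permitted one, so coda /j/ | onset /kj/.
/i…y/ gap (V2→V3): cluster /rjv/ — the longest permitted-onset suffix is /v/; onset = /v/, preceding coda = /rj/.
/y…i/ gap (V3→V4): /hk/ splits as /h/ + /k/ (/k/ is the longest suffix that is a licit onset).
Putting it together: tuj.kjirj.vyh.ki.
The third /j/ is in the coda of syllable 2 (/kjirj/).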